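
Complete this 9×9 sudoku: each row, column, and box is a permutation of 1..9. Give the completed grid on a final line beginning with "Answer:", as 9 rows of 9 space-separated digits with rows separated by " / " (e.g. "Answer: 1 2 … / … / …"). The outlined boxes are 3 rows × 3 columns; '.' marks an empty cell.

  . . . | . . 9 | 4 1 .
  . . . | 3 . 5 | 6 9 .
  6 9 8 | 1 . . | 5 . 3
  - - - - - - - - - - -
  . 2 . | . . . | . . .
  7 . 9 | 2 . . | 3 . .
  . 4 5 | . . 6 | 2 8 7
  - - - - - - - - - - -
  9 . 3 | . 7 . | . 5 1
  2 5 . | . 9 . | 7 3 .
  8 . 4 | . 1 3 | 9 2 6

Step 1. [r8c9∈{4,8}] in box 9, 4 fits only at r8c9 ⇒ r8c9=4.
Step 2. [r8c6∈{8}] r8c6 has the single candidate 8 ⇒ r8c6=8.
Step 3. [r6c1∈{1,3}] 1 has one home in row 6: r6c1. So r6c1=1.
Step 4. [r8c4∈{6}] r8c4 is down to just 6, so r8c4=6.
Step 5. [r7c6∈{2,4}] row 7 places 2 nowhere but r7c6 ⇒ r7c6=2.
Step 6. [r3c5∈{2,4}] 2 has one home in row 3: r3c5. So r3c5=2.
Step 7. [r3c6∈{4,7}] in row 3, 4 fits only at r3c6 ⇒ r3c6=4.
Step 8. [r2c5∈{8}] r2c5 is down to just 8 ⇒ r2c5=8.
Step 9. [r4c4∈{4,5,7,8,9}] across row 4, 8 lands solely at r4c4. So r4c4=8.
Step 10. [r1c4∈{7}] r1c4 has the single candidate 7. So r1c4=7.
Step 11. [r2c3∈{1,2,7}] 7 has one home in col 3: r2c3, so r2c3=7.
Step 12. [r5c9∈{5}] only 5 remains possible at r5c9. So r5c9=5.
Step 13. [r4c1∈{3}] nothing but 3 survives at r4c1, so r4c1=3.
Step 14. [r5c5∈{4}] nothing but 4 survives at r5c5 ⇒ r5c5=4.
Step 15. [r5c8∈{6}] r5c8's peers cover all but 6. So r5c8=6.
Step 16. [r1c9∈{2,8}] in row 1, 8 fits only at r1c9. So r1c9=8.
Step 17. [r5c6∈{1}] only 1 remains possible at r5c6 ⇒ r5c6=1.
Step 18. [r4c5∈{5}] r4c5 has the single candidate 5 ⇒ r4c5=5.
Step 19. [r6c4∈{9}] nothing but 9 survives at r6c4, so r6c4=9.
Step 20. [r1c3∈{2}] only 2 remains possible at r1c3 ⇒ r1c3=2.
Step 21. [r3c8∈{7}] nothing but 7 survives at r3c8, so r3c8=7.
Step 22. [r4c3∈{6}] r4c3 is down to just 6, so r4c3=6.
Step 23. [r2c1∈{4}] r2c1 has the single candidate 4. So r2c1=4.
Step 24. [r6c5∈{3}] r6c5's peers cover all but 3, so r6c5=3.
Step 25. [r2c2∈{1}] only 1 remains possible at r2c2, so r2c2=1.
Step 26. [r8c3∈{1}] only 1 remains possible at r8c3, so r8c3=1.
Step 27. [r9c4∈{5}] only 5 remains possible at r9c4. So r9c4=5.
Step 28. [r4c6∈{7}] r4c6 has the single candidate 7. So r4c6=7.
Step 29. [r7c7∈{8}] r7c7 is down to just 8. So r7c7=8.
Step 30. [r2c9∈{2}] nothing but 2 survives at r2c9. So r2c9=2.
Step 31. [r4c8∈{4}] r4c8's peers cover all but 4, so r4c8=4.
Step 32. [r5c2∈{8}] nothing but 8 survives at r5c2, so r5c2=8.
Step 33. [r1c5∈{6}] r1c5 is down to just 6, so r1c5=6.
Step 34. [r1c1∈{5}] r1c1 has the single candidate 5, so r1c1=5.
Step 35. [r1c2∈{3}] nothing but 3 survives at r1c2, so r1c2=3.
Step 36. [r7c2∈{6}] r7c2 has the single candidate 6. So r7c2=6.
Step 37. [r4c7∈{1}] r4c7 is down to just 1. So r4c7=1.
Step 38. [r7c4∈{4}] r7c4 is down to just 4, so r7c4=4.
Step 39. [r4c9∈{9}] nothing but 9 survives at r4c9. So r4c9=9.
Step 40. [r9c2∈{7}] only 7 remains possible at r9c2. So r9c2=7.

Answer: 5 3 2 7 6 9 4 1 8 / 4 1 7 3 8 5 6 9 2 / 6 9 8 1 2 4 5 7 3 / 3 2 6 8 5 7 1 4 9 / 7 8 9 2 4 1 3 6 5 / 1 4 5 9 3 6 2 8 7 / 9 6 3 4 7 2 8 5 1 / 2 5 1 6 9 8 7 3 4 / 8 7 4 5 1 3 9 2 6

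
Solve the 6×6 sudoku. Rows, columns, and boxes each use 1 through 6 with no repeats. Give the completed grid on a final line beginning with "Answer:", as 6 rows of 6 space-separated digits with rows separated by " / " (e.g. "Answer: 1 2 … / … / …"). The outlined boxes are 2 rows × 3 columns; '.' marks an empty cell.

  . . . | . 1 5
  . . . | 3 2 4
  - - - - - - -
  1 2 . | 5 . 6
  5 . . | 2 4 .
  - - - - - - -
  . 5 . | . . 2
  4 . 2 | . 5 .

Step 1. [r2c1∈{6}] nothing but 6 survives at r2c1, so r2c1=6.
Step 2. [r5c5∈{3,6}] in col 5, 6 fits only at r5c5. So r5c5=6.
Step 3. [r6c2∈{1,3,6}] 6 has one home in row 6: r6c2, so r6c2=6.
Step 4. [r4c2∈{3}] only 3 remains possible at r4c2. So r4c2=3.
Step 5. [r5c3∈{1,3}] in box 5, 1 fits only at r5c3. So r5c3=1.
Step 6. [r1c3∈{3,4}] across col 3, 3 lands solely at r1c3 ⇒ r1c3=3.
Step 7. [r6c6∈{1,3}] across row 6, 3 lands solely at r6c6. So r6c6=3.
Step 8. [r5c4∈{4}] r5c4's peers cover all but 4, so r5c4=4.
Step 9. [r2c2∈{1}] r2c2 has the single candidate 1, so r2c2=1.
Step 10. [r1c4∈{6}] only 6 remains possible at r1c4, so r1c4=6.
Step 11. [r1c1∈{2}] r1c1's peers cover all but 2, so r1c1=2.
Step 12. [r3c3∈{4}] only 4 remains possible at r3c3, so r3c3=4.
Step 13. [r6c4∈{1}] r6c4 has the single candidate 1, so r6c4=1.
Step 14. [r4c6∈{1}] r4c6 has the single candidate 1 ⇒ r4c6=1.
Step 15. [r2c3∈{5}] r2c3 has the single candidate 5. So r2c3=5.
Step 16. [r4c3∈{6}] only 6 remains possible at r4c3. So r4c3=6.
Step 17. [r1c2∈{4}] r1c2 has the single candidate 4, so r1c2=4.
Step 18. [r3c5∈{3}] only 3 remains possible at r3c5. So r3c5=3.
Step 19. [r5c1∈{3}] r5c1's peers cover all but 3. So r5c1=3.

Answer: 2 4 3 6 1 5 / 6 1 5 3 2 4 / 1 2 4 5 3 6 / 5 3 6 2 4 1 / 3 5 1 4 6 2 / 4 6 2 1 5 3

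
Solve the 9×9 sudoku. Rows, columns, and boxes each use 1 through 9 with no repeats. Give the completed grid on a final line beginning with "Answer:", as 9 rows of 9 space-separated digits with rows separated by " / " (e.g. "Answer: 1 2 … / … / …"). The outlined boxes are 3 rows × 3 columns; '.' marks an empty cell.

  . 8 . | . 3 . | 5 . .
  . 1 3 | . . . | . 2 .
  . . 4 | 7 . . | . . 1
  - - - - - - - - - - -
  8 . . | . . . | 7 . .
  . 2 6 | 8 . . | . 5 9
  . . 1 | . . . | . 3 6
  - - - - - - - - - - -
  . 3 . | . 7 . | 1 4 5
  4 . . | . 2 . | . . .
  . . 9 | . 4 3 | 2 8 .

Step 1. [r4c3∈{5}] r4c3's peers cover all but 5. So r4c3=5.
Step 2. [r9c9∈{7}] only 7 remains possible at r9c9 ⇒ r9c9=7.
Step 3. [r2c1∈{5,6,7,9}] across row 2, 7 lands solely at r2c1 ⇒ r2c1=7.
Step 4. [r6c1∈{9}] r6c1 is down to just 9 ⇒ r6c1=9.
Step 5. [r3c2∈{5,6,9}] in col 2, 9 fits only at r3c2. So r3c2=9.
Step 6. [r3c8∈{6}] r3c8 has the single candidate 6 ⇒ r3c8=6.
Step 7. [r1c3∈{2}] only 2 remains possible at r1c3. So r1c3=2.
Step 8. [r4c4∈{1,2,3,4,6,9}] 3 has one home in row 4: r4c4. So r4c4=3.
Step 9. [r1c9∈{4}] r1c9's peers cover all but 4. So r1c9=4.
Step 10. [r8c7∈{3,6,9}] across col 7, 6 lands solely at r8c7 ⇒ r8c7=6.
Step 11. [r2c7∈{8,9}] col 7 places 9 nowhere but r2c7 ⇒ r2c7=9.
Step 12. [r6c5∈{5}] nothing but 5 survives at r6c5, so r6c5=5.
Step 13. [r9c2∈{5,6}] r9c2 is the only open cell in col 2 admitting 6, so r9c2=6.
Step 14. [r3c5∈{8}] r3c5 is down to just 8. So r3c5=8.
Step 15. [r2c5∈{6}] nothing but 6 survives at r2c5. So r2c5=6.
Step 16. [r4c6∈{1,2,4,6,9}] row 4 places 6 nowhere but r4c6, so r4c6=6.
Step 17. [r8c2∈{5,7}] r8c2 is the only open cell in col 2 admitting 5. So r8c2=5.
Step 18. [r5c6∈{1,4,7}] row 5 places 7 nowhere but r5c6, so r5c6=7.
Step 19. [r8c8∈{9}] only 9 remains possible at r8c8 ⇒ r8c8=9.
Step 20. [r8c4∈{1}] only 1 remains possible at r8c4 ⇒ r8c4=1.
Step 21. [r8c6∈{8}] r8c6 is down to just 8. So r8c6=8.
Step 22. [r3c6∈{2,5}] across row 3, 2 lands solely at r3c6. So r3c6=2.
Step 23. [r6c6∈{4}] r6c6 has the single candidate 4. So r6c6=4.
Step 24. [r1c4∈{9}] r1c4's peers cover all but 9. So r1c4=9.
Step 25. [r4c8∈{1}] r4c8's peers cover all but 1 ⇒ r4c8=1.
Step 26. [r9c4∈{5}] r9c4's peers cover all but 5. So r9c4=5.
Step 27. [r9c1∈{1}] only 1 remains possible at r9c1, so r9c1=1.
Step 28. [r3c7∈{3}] only 3 remains possible at r3c7. So r3c7=3.
Step 29. [r4c9∈{2}] only 2 remains possible at r4c9. So r4c9=2.
Step 30. [r1c1∈{6}] r1c1 has the single candidate 6, so r1c1=6.
Step 31. [r2c4∈{4}] nothing but 4 survives at r2c4. So r2c4=4.
Step 32. [r5c5∈{1}] nothing but 1 survives at r5c5 ⇒ r5c5=1.
Step 33. [r7c1∈{2}] only 2 remains possible at r7c1 ⇒ r7c1=2.
Step 34. [r6c2∈{7}] only 7 remains possible at r6c2 ⇒ r6c2=7.
Step 35. [r2c9∈{8}] r2c9 has the single candidate 8 ⇒ r2c9=8.
Step 36. [r2c6∈{5}] nothing but 5 survives at r2c6 ⇒ r2c6=5.
Step 37. [r8c9∈{3}] r8c9 has the single candidate 3 ⇒ r8c9=3.
Step 38. [r1c8∈{7}] only 7 remains possible at r1c8. So r1c8=7.
Step 39. [r5c1∈{3}] only 3 remains possible at r5c1 ⇒ r5c1=3.
Step 40. [r7c6∈{9}] only 9 remains possible at r7c6. So r7c6=9.
Step 41. [r7c3∈{8}] nothing but 8 survives at r7c3 ⇒ r7c3=8.
Step 42. [r1c6∈{1}] only 1 remains possible at r1c6 ⇒ r1c6=1.
Step 43. [r7c4∈{6}] r7c4 has the single candidate 6 ⇒ r7c4=6.
Step 44. [r4c2∈{4}] r4c2 has the single candidate 4, so r4c2=4.
Step 45. [r3c1∈{5}] r3c1 has the single candidate 5. So r3c1=5.
Step 46. [r5c7∈{4}] r5c7 is down to just 4. So r5c7=4.
Step 47. [r6c7∈{8}] only 8 remains possible at r6c7 ⇒ r6c7=8.
Step 48. [r6c4∈{2}] only 2 remains possible at r6c4, so r6c4=2.
Step 49. [r8c3∈{7}] nothing but 7 survives at r8c3. So r8c3=7.
Step 50. [r4c5∈{9}] r4c5 has the single candidate 9. So r4c5=9.

Answer: 6 8 2 9 3 1 5 7 4 / 7 1 3 4 6 5 9 2 8 / 5 9 4 7 8 2 3 6 1 / 8 4 5 3 9 6 7 1 2 / 3 2 6 8 1 7 4 5 9 / 9 7 1 2 5 4 8 3 6 / 2 3 8 6 7 9 1 4 5 / 4 5 7 1 2 8 6 9 3 / 1 6 9 5 4 3 2 8 7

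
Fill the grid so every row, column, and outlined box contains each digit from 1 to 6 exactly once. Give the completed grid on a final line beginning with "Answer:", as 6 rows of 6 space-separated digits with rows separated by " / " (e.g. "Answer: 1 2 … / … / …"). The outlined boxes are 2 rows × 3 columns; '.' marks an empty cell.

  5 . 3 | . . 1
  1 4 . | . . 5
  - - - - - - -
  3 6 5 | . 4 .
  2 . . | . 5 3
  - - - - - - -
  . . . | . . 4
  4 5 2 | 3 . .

Step 1. [r4c4∈{1,6}] across row 4, 6 lands solely at r4c4. So r4c4=6.
Step 2. [r2c4∈{2}] r2c4 has the single candidate 2, so r2c4=2.
Step 3. [r1c5∈{6}] r1c5's peers cover all but 6 ⇒ r1c5=6.
Step 4. [r6c5∈{1}] only 1 remains possible at r6c5. So r6c5=1.
Step 5. [r4c2∈{1}] r4c2's peers cover all but 1, so r4c2=1.
Step 6. [r5c3∈{1,6}] row 5 places 1 nowhere but r5c3. So r5c3=1.
Step 7. [r3c6∈{2}] only 2 remains possible at r3c6 ⇒ r3c6=2.
Step 8. [r3c4∈{1}] nothing but 1 survives at r3c4. So r3c4=1.
Step 9. [r1c4∈{4}] r1c4 is down to just 4, so r1c4=4.
Step 10. [r2c5∈{3}] r2c5 has the single candidate 3, so r2c5=3.
Step 11. [r4c3∈{4}] r4c3's peers cover all but 4, so r4c3=4.
Step 12. [r2c3∈{6}] r2c3 has the single candidate 6. So r2c3=6.
Step 13. [r5c5∈{2}] only 2 remains possible at r5c5. So r5c5=2.
Step 14. [r6c6∈{6}] nothing but 6 survives at r6c6. So r6c6=6.
Step 15. [r5c4∈{5}] r5c4's peers cover all but 5, so r5c4=5.
Step 16. [r5c1∈{6}] r5c1 is down to just 6. So r5c1=6.
Step 17. [r1c2∈{2}] r1c2 is down to just 2 ⇒ r1c2=2.
Step 18. [r5c2∈{3}] r5c2's peers cover all but 3 ⇒ r5c2=3.

Answer: 5 2 3 4 6 1 / 1 4 6 2 3 5 / 3 6 5 1 4 2 / 2 1 4 6 5 3 / 6 3 1 5 2 4 / 4 5 2 3 1 6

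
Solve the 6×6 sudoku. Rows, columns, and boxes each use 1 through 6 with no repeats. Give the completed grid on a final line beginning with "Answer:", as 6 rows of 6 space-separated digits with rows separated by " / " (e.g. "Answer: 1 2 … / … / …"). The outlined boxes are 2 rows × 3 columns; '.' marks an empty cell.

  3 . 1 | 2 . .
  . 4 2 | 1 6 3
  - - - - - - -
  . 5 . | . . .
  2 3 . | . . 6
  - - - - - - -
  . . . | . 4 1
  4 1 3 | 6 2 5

Step 1. [r4c4∈{4,5}] 5 has one home in col 4: r4c4 ⇒ r4c4=5.
Step 2. [r3c4∈{3,4}] 4 has one home in col 4: r3c4. So r3c4=4.
Step 3. [r5c3∈{5,6}] across col 3, 5 lands solely at r5c3, so r5c3=5.
Step 4. [r5c1∈{6}] only 6 remains possible at r5c1 ⇒ r5c1=6.
Step 5. [r4c5∈{1}] r4c5 is down to just 1. So r4c5=1.
Step 6. [r3c6∈{2}] only 2 remains possible at r3c6. So r3c6=2.
Step 7. [r2c1∈{5}] r2c1's peers cover all but 5. So r2c1=5.
Step 8. [r5c2∈{2}] r5c2's peers cover all but 2, so r5c2=2.
Step 9. [r5c4∈{3}] r5c4 is down to just 3 ⇒ r5c4=3.
Step 10. [r1c6∈{4}] only 4 remains possible at r1c6, so r1c6=4.
Step 11. [r1c2∈{6}] nothing but 6 survives at r1c2, so r1c2=6.
Step 12. [r4c3∈{4}] r4c3 is down to just 4, so r4c3=4.
Step 13. [r3c5∈{3}] r3c5's peers cover all but 3. So r3c5=3.
Step 14. [r1c5∈{5}] r1c5 is down to just 5, so r1c5=5.
Step 15. [r3c1∈{1}] only 1 remains possible at r3c1, so r3c1=1.
Step 16. [r3c3∈{6}] r3c3's peers cover all but 6 ⇒ r3c3=6.

Answer: 3 6 1 2 5 4 / 5 4 2 1 6 3 / 1 5 6 4 3 2 / 2 3 4 5 1 6 / 6 2 5 3 4 1 / 4 1 3 6 2 5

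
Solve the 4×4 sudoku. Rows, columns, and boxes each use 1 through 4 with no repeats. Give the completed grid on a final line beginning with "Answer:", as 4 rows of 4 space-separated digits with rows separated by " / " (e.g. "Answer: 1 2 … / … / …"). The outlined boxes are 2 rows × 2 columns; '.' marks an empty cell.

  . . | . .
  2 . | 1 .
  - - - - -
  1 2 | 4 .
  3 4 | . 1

Step 1. [r1c3∈{2,3}] col 3 places 3 nowhere but r1c3, so r1c3=3.
Step 2. [r2c4∈{4}] r2c4 is down to just 4, so r2c4=4.
Step 3. [r2c2∈{3}] r2c2 is down to just 3, so r2c2=3.
Step 4. [r1c4∈{2}] r1c4's peers cover all but 2. So r1c4=2.
Step 5. [r1c2∈{1}] nothing but 1 survives at r1c2, so r1c2=1.
Step 6. [r4c3∈{2}] r4c3 has the single candidate 2. So r4c3=2.
Step 7. [r1c1∈{4}] r1c1 is down to just 4. So r1c1=4.
Step 8. [r3c4∈{3}] r3c4 is down to just 3. So r3c4=3.

Answer: 4 1 3 2 / 2 3 1 4 / 1 2 4 3 / 3 4 2 1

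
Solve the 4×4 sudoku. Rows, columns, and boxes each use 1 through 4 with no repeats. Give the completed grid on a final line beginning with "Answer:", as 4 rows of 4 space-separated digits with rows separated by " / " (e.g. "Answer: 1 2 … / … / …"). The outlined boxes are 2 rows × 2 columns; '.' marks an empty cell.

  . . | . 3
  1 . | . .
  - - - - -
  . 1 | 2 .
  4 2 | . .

Step 1. [r2c3∈{4}] r2c3 has the single candidate 4 ⇒ r2c3=4.
Step 2. [r4c4∈{1}] r4c4 has the single candidate 1. So r4c4=1.
Step 3. [r2c4∈{2}] r2c4 has the single candidate 2 ⇒ r2c4=2.
Step 4. [r3c4∈{4}] r3c4 has the single candidate 4, so r3c4=4.
Step 5. [r4c3∈{3}] r4c3's peers cover all but 3, so r4c3=3.
Step 6. [r1c2∈{4}] r1c2's peers cover all but 4. So r1c2=4.
Step 7. [r1c1∈{2}] r1c1 is down to just 2, so r1c1=2.
Step 8. [r2c2∈{3}] r2c2's peers cover all but 3 ⇒ r2c2=3.
Step 9. [r3c1∈{3}] r3c1 is down to just 3. So r3c1=3.
Step 10. [r1c3∈{1}] r1c3's peers cover all but 1. So r1c3=1.

Answer: 2 4 1 3 / 1 3 4 2 / 3 1 2 4 / 4 2 3 1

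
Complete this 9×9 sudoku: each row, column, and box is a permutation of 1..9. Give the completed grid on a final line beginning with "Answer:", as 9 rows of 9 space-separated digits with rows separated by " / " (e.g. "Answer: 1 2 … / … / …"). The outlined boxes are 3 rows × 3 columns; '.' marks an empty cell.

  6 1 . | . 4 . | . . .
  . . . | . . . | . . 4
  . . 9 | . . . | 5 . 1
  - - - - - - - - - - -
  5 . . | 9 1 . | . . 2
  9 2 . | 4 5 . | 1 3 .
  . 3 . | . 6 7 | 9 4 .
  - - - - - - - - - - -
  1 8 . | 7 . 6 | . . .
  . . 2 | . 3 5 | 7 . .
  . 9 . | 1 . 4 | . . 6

Step 1. [r6c1∈{8}] r6c1 has the single candidate 8, so r6c1=8.
Step 2. [r8c4∈{8}] nothing but 8 survives at r8c4 ⇒ r8c4=8.
Step 3. [r5c6∈{8}] r5c6 is down to just 8 ⇒ r5c6=8.
Step 4. [r1c9∈{3,7,8,9}] col 9 places 8 nowhere but r1c9. So r1c9=8.
Step 5. [r7c9∈{3,5,9}] r7c9 is the only open cell in col 9 admitting 3 ⇒ r7c9=3.
Step 6. [r9c5∈{2}] r9c5 is down to just 2 ⇒ r9c5=2.
Step 7. [r2c3∈{3,5,7,8}] in col 3, 8 fits only at r2c3, so r2c3=8.
Step 8. [r6c4∈{2}] nothing but 2 survives at r6c4, so r6c4=2.
Step 9. [r2c2∈{5,7}] in col 2, 5 fits only at r2c2, so r2c2=5.
Step 10. [r5c3∈{6,7}] across row 5, 6 lands solely at r5c3. So r5c3=6.
Step 11. [r8c1∈{4}] r8c1 is down to just 4, so r8c1=4.
Step 12. [r4c6∈{3}] only 3 remains possible at r4c6 ⇒ r4c6=3.
Step 13. [r3c6∈{2}] r3c6's peers cover all but 2, so r3c6=2.
Step 14. [r2c1∈{2,3,7}] 2 has one home in col 1: r2c1. So r2c1=2.
Step 15. [r1c6∈{9}] nothing but 9 survives at r1c6, so r1c6=9.
Step 16. [r2c8∈{6,7,9}] across row 2, 9 lands solely at r2c8 ⇒ r2c8=9.
Step 17. [r3c2∈{4,7}] r3c2 is the only open cell in row 3 admitting 4, so r3c2=4.
Step 18. [r7c3∈{5}] r7c3 has the single candidate 5, so r7c3=5.
Step 19. [r7c8∈{2}] r7c8's peers cover all but 2, so r7c8=2.
Step 20. [r1c8∈{7}] only 7 remains possible at r1c8. So r1c8=7.
Step 21. [r1c3∈{3}] r1c3's peers cover all but 3, so r1c3=3.
Step 22. [r3c8∈{6}] only 6 remains possible at r3c8. So r3c8=6.
Step 23. [r9c3∈{7}] only 7 remains possible at r9c3, so r9c3=7.
Step 24. [r4c8∈{8}] r4c8 is down to just 8, so r4c8=8.
Step 25. [r3c4∈{3}] only 3 remains possible at r3c4 ⇒ r3c4=3.
Step 26. [r3c1∈{7}] r3c1 is down to just 7. So r3c1=7.
Step 27. [r2c5∈{7}] r2c5's peers cover all but 7 ⇒ r2c5=7.
Step 28. [r2c4∈{6}] nothing but 6 survives at r2c4. So r2c4=6.
Step 29. [r4c2∈{7}] only 7 remains possible at r4c2. So r4c2=7.
Step 30. [r2c6∈{1}] r2c6 has the single candidate 1, so r2c6=1.
Step 31. [r1c4∈{5}] r1c4 has the single candidate 5 ⇒ r1c4=5.
Step 32. [r6c9∈{5}] r6c9's peers cover all but 5, so r6c9=5.
Step 33. [r4c7∈{6}] r4c7's peers cover all but 6 ⇒ r4c7=6.
Step 34. [r4c3∈{4}] r4c3's peers cover all but 4. So r4c3=4.
Step 35. [r8c2∈{6}] only 6 remains possible at r8c2 ⇒ r8c2=6.
Step 36. [r9c8∈{5}] only 5 remains possible at r9c8. So r9c8=5.
Step 37. [r6c3∈{1}] only 1 remains possible at r6c3 ⇒ r6c3=1.
Step 38. [r7c7∈{4}] r7c7 has the single candidate 4, so r7c7=4.
Step 39. [r8c9∈{9}] nothing but 9 survives at r8c9. So r8c9=9.
Step 40. [r9c1∈{3}] only 3 remains possible at r9c1, so r9c1=3.
Step 41. [r8c8∈{1}] only 1 remains possible at r8c8. So r8c8=1.
Step 42. [r9c7∈{8}] r9c7 has the single candidate 8 ⇒ r9c7=8.
Step 43. [r7c5∈{9}] r7c5 has the single candidate 9 ⇒ r7c5=9.
Step 44. [r1c7∈{2}] nothing but 2 survives at r1c7. So r1c7=2.
Step 45. [r2c7∈{3}] nothing but 3 survives at r2c7. So r2c7=3.
Step 46. [r5c9∈{7}] r5c9 has the single candidate 7 ⇒ r5c9=7.
Step 47. [r3c5∈{8}] r3c5's peers cover all but 8 ⇒ r3c5=8.

Answer: 6 1 3 5 4 9 2 7 8 / 2 5 8 6 7 1 3 9 4 / 7 4 9 3 8 2 5 6 1 / 5 7 4 9 1 3 6 8 2 / 9 2 6 4 5 8 1 3 7 / 8 3 1 2 6 7 9 4 5 / 1 8 5 7 9 6 4 2 3 / 4 6 2 8 3 5 7 1 9 / 3 9 7 1 2 4 8 5 6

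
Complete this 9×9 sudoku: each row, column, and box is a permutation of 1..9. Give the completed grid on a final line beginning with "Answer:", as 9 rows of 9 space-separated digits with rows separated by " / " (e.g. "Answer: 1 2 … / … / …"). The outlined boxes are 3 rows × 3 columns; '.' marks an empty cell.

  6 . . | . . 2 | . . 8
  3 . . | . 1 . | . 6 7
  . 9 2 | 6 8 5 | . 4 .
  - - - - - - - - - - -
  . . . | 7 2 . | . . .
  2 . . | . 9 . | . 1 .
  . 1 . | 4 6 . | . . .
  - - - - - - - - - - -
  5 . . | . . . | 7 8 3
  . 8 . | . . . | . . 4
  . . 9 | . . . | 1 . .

Step 1. [r5c4∈{3,5,8}] across box 5, 5 lands solely at r5c4 ⇒ r5c4=5.
Step 2. [r1c3∈{1,4,5,7}] r1c3 is the only open cell in row 1 admitting 1. So r1c3=1.
Step 3. [r6c8∈{2,3,5,7,9}] col 8 places 7 nowhere but r6c8. So r6c8=7.
Step 4. [r7c5∈{4}] r7c5 is down to just 4 ⇒ r7c5=4.
Step 5. [r1c2∈{4,5,7}] in row 1, 4 fits only at r1c2 ⇒ r1c2=4.
Step 6. [r7c3∈{6}] nothing but 6 survives at r7c3 ⇒ r7c3=6.
Step 7. [r2c4∈{9}] nothing but 9 survives at r2c4 ⇒ r2c4=9.
Step 8. [r5c9∈{6}] only 6 remains possible at r5c9, so r5c9=6.
Step 9. [r1c4∈{3}] r1c4 is down to just 3, so r1c4=3.
Step 10. [r4c8∈{3,5,9}] r4c8 is the only open cell in col 8 admitting 3, so r4c8=3.
Step 11. [r9c6∈{3,6,7,8}] in row 9, 6 fits only at r9c6 ⇒ r9c6=6.
Step 12. [r8c6∈{1,3,7,9}] r8c6 is the only open cell in col 6 admitting 7, so r8c6=7.
Step 13. [r2c3∈{5,8}] across row 2, 8 lands solely at r2c3, so r2c3=8.
Step 14. [r8c3∈{3}] only 3 remains possible at r8c3, so r8c3=3.
Step 15. [r6c3∈{5}] r6c3 is down to just 5 ⇒ r6c3=5.
Step 16. [r8c7∈{2,5,6,9}] in row 8, 6 fits only at r8c7. So r8c7=6.
Step 17. [r8c8∈{2,5,9}] in row 8, 9 fits only at r8c8, so r8c8=9.
Step 18. [r9c8∈{2,5}] 2 has one home in col 8: r9c8, so r9c8=2.
Step 19. [r4c3∈{4}] r4c3 has the single candidate 4. So r4c3=4.
Step 20. [r1c7∈{5,9}] 9 has one home in row 1: r1c7. So r1c7=9.
Step 21. [r8c4∈{1,2}] 2 has one home in row 8: r8c4 ⇒ r8c4=2.
Step 22. [r9c9∈{5}] r9c9 is down to just 5 ⇒ r9c9=5.
Step 23. [r4c9∈{9}] only 9 remains possible at r4c9. So r4c9=9.
Step 24. [r4c1∈{8}] r4c1 has the single candidate 8 ⇒ r4c1=8.
Step 25. [r2c7∈{2,5}] 2 has one home in row 2: r2c7. So r2c7=2.
Step 26. [r6c6∈{3,8}] r6c6 is the only open cell in row 6 admitting 3 ⇒ r6c6=3.
Step 27. [r9c2∈{7}] r9c2's peers cover all but 7. So r9c2=7.
Step 28. [r7c6∈{1,9}] r7c6 is the only open cell in row 7 admitting 9, so r7c6=9.
Step 29. [r5c7∈{4,8}] 4 has one home in row 5: r5c7, so r5c7=4.
Step 30. [r6c1∈{9}] nothing but 9 survives at r6c1. So r6c1=9.
Step 31. [r3c1∈{7}] nothing but 7 survives at r3c1, so r3c1=7.
Step 32. [r7c2∈{2}] only 2 remains possible at r7c2, so r7c2=2.
Step 33. [r9c4∈{8}] only 8 remains possible at r9c4, so r9c4=8.
Step 34. [r1c8∈{5}] r1c8 is down to just 5 ⇒ r1c8=5.
Step 35. [r3c7∈{3}] r3c7's peers cover all but 3 ⇒ r3c7=3.
Step 36. [r5c3∈{7}] r5c3 is down to just 7. So r5c3=7.
Step 37. [r8c1∈{1}] nothing but 1 survives at r8c1. So r8c1=1.
Step 38. [r5c2∈{3}] only 3 remains possible at r5c2 ⇒ r5c2=3.
Step 39. [r4c6∈{1}] nothing but 1 survives at r4c6 ⇒ r4c6=1.
Step 40. [r1c5∈{7}] nothing but 7 survives at r1c5, so r1c5=7.
Step 41. [r4c2∈{6}] r4c2's peers cover all but 6. So r4c2=6.
Step 42. [r4c7∈{5}] nothing but 5 survives at r4c7. So r4c7=5.
Step 43. [r3c9∈{1}] r3c9's peers cover all but 1 ⇒ r3c9=1.
Step 44. [r8c5∈{5}] nothing but 5 survives at r8c5, so r8c5=5.
Step 45. [r7c4∈{1}] r7c4's peers cover all but 1, so r7c4=1.
Step 46. [r5c6∈{8}] r5c6 is down to just 8, so r5c6=8.
Step 47. [r2c2∈{5}] r2c2's peers cover all but 5 ⇒ r2c2=5.
Step 48. [r9c5∈{3}] nothing but 3 survives at r9c5 ⇒ r9c5=3.
Step 49. [r6c9∈{2}] r6c9 has the single candidate 2, so r6c9=2.
Step 50. [r9c1∈{4}] only 4 remains possible at r9c1 ⇒ r9c1=4.
Step 51. [r2c6∈{4}] r2c6 has the single candidate 4 ⇒ r2c6=4.
Step 52. [r6c7∈{8}] r6c7 is down to just 8. So r6c7=8.

Answer: 6 4 1 3 7 2 9 5 8 / 3 5 8 9 1 4 2 6 7 / 7 9 2 6 8 5 3 4 1 / 8 6 4 7 2 1 5 3 9 / 2 3 7 5 9 8 4 1 6 / 9 1 5 4 6 3 8 7 2 / 5 2 6 1 4 9 7 8 3 / 1 8 3 2 5 7 6 9 4 / 4 7 9 8 3 6 1 2 5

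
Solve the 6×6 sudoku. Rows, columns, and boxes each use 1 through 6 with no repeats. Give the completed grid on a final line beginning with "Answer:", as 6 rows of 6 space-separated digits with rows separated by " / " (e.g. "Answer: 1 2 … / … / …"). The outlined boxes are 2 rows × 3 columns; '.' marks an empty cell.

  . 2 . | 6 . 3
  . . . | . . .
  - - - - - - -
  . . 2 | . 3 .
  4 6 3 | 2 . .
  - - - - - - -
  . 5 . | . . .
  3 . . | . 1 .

Step 1. [r5c5∈{2,4,6}] col 5 places 6 nowhere but r5c5 ⇒ r5c5=6.
Step 2. [r3c1∈{1,5}] across box 3, 5 lands solely at r3c1. So r3c1=5.
Step 3. [r6c2∈{4}] r6c2's peers cover all but 4. So r6c2=4.
Step 4. [r1c1∈{1}] only 1 remains possible at r1c1, so r1c1=1.
Step 5. [r4c6∈{1,5}] row 4 places 1 nowhere but r4c6 ⇒ r4c6=1.
Step 6. [r6c6∈{2,5}] in row 6, 2 fits only at r6c6. So r6c6=2.
Step 7. [r2c6∈{4,5}] 5 has one home in col 6: r2c6. So r2c6=5.
Step 8. [r3c4∈{4}] r3c4's peers cover all but 4. So r3c4=4.
Step 9. [r1c5∈{4}] r1c5 has the single candidate 4. So r1c5=4.
Step 10. [r2c1∈{6}] r2c1's peers cover all but 6, so r2c1=6.
Step 11. [r5c4∈{3}] r5c4 has the single candidate 3. So r5c4=3.
Step 12. [r3c2∈{1}] only 1 remains possible at r3c2 ⇒ r3c2=1.
Step 13. [r2c4∈{1}] r2c4's peers cover all but 1. So r2c4=1.
Step 14. [r5c3∈{1}] nothing but 1 survives at r5c3. So r5c3=1.
Step 15. [r6c3∈{6}] r6c3's peers cover all but 6 ⇒ r6c3=6.
Step 16. [r2c2∈{3}] r2c2 has the single candidate 3 ⇒ r2c2=3.
Step 17. [r4c5∈{5}] nothing but 5 survives at r4c5, so r4c5=5.
Step 18. [r5c6∈{4}] r5c6's peers cover all but 4 ⇒ r5c6=4.
Step 19. [r3c6∈{6}] only 6 remains possible at r3c6 ⇒ r3c6=6.
Step 20. [r1c3∈{5}] r1c3 has the single candidate 5. So r1c3=5.
Step 21. [r2c3∈{4}] r2c3's peers cover all but 4, so r2c3=4.
Step 22. [r6c4∈{5}] r6c4's peers cover all but 5 ⇒ r6c4=5.
Step 23. [r2c5∈{2}] r2c5 is down to just 2. So r2c5=2.
Step 24. [r5c1∈{2}] r5c1's peers cover all but 2, so r5c1=2.

Answer: 1 2 5 6 4 3 / 6 3 4 1 2 5 / 5 1 2 4 3 6 / 4 6 3 2 5 1 / 2 5 1 3 6 4 / 3 4 6 5 1 2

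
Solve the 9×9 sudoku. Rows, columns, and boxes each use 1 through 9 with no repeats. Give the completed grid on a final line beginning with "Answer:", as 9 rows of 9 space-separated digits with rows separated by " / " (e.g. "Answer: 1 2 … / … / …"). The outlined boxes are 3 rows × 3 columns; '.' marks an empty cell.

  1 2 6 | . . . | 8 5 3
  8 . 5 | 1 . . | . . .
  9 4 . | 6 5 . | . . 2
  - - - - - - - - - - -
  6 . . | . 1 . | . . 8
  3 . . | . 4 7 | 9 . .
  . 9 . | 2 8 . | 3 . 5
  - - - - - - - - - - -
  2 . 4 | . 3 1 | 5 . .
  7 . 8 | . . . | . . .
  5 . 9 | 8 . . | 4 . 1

Step 1. [r5c9∈{6}] r5c9 is down to just 6. So r5c9=6.
Step 2. [r8c9∈{9}] r8c9 has the single candidate 9. So r8c9=9.
Step 3. [r2c8∈{4,6,7,9}] in col 8, 9 fits only at r2c8 ⇒ r2c8=9.
Step 4. [r7c9∈{7}] r7c9's peers cover all but 7 ⇒ r7c9=7.
Step 5. [r9c5∈{2,6,7}] r9c5 is the only open cell in row 9 admitting 7. So r9c5=7.
Step 6. [r8c5∈{2,6}] across col 5, 6 lands solely at r8c5. So r8c5=6.
Step 7. [r8c7∈{2}] r8c7's peers cover all but 2, so r8c7=2.
Step 8. [r4c7∈{7}] nothing but 7 survives at r4c7, so r4c7=7.
Step 9. [r5c4∈{5}] r5c4 has the single candidate 5. So r5c4=5.
Step 10. [r3c3∈{3,7}] r3c3 is the only open cell in col 3 admitting 3. So r3c3=3.
Step 11. [r2c6∈{2,3,4}] r2c6 is the only open cell in row 2 admitting 3 ⇒ r2c6=3.
Step 12. [r7c4∈{9}] r7c4 is down to just 9. So r7c4=9.
Step 13. [r4c3∈{2}] r4c3 is down to just 2 ⇒ r4c3=2.
Step 14. [r5c3∈{1}] only 1 remains possible at r5c3, so r5c3=1.
Step 15. [r7c2∈{6}] r7c2 is down to just 6 ⇒ r7c2=6.
Step 16. [r9c2∈{3}] r9c2 has the single candidate 3. So r9c2=3.
Step 17. [r8c4∈{4}] r8c4's peers cover all but 4 ⇒ r8c4=4.
Step 18. [r6c8∈{1,4}] row 6 places 1 nowhere but r6c8. So r6c8=1.
Step 19. [r4c6∈{9}] only 9 remains possible at r4c6 ⇒ r4c6=9.
Step 20. [r6c6∈{6}] only 6 remains possible at r6c6 ⇒ r6c6=6.
Step 21. [r2c2∈{7}] r2c2 has the single candidate 7. So r2c2=7.
Step 22. [r1c6∈{4}] r1c6's peers cover all but 4. So r1c6=4.
Step 23. [r4c8∈{4}] nothing but 4 survives at r4c8. So r4c8=4.
Step 24. [r5c2∈{8}] r5c2's peers cover all but 8 ⇒ r5c2=8.
Step 25. [r8c6∈{5}] r8c6 is down to just 5 ⇒ r8c6=5.
Step 26. [r4c2∈{5}] nothing but 5 survives at r4c2 ⇒ r4c2=5.
Step 27. [r2c5∈{2}] r2c5 has the single candidate 2 ⇒ r2c5=2.
Step 28. [r6c3∈{7}] nothing but 7 survives at r6c3 ⇒ r6c3=7.
Step 29. [r9c6∈{2}] r9c6's peers cover all but 2, so r9c6=2.
Step 30. [r8c2∈{1}] r8c2 is down to just 1. So r8c2=1.
Step 31. [r3c6∈{8}] nothing but 8 survives at r3c6. So r3c6=8.
Step 32. [r5c8∈{2}] only 2 remains possible at r5c8, so r5c8=2.
Step 33. [r7c8∈{8}] r7c8 is down to just 8, so r7c8=8.
Step 34. [r3c7∈{1}] r3c7 is down to just 1, so r3c7=1.
Step 35. [r4c4∈{3}] nothing but 3 survives at r4c4. So r4c4=3.
Step 36. [r1c5∈{9}] r1c5's peers cover all but 9 ⇒ r1c5=9.
Step 37. [r6c1∈{4}] r6c1 has the single candidate 4. So r6c1=4.
Step 38. [r3c8∈{7}] r3c8's peers cover all but 7. So r3c8=7.
Step 39. [r2c7∈{6}] r2c7 is down to just 6, so r2c7=6.
Step 40. [r8c8∈{3}] r8c8's peers cover all but 3. So r8c8=3.
Step 41. [r9c8∈{6}] r9c8 has the single candidate 6 ⇒ r9c8=6.
Step 42. [r2c9∈{4}] r2c9's peers cover all but 4. So r2c9=4.
Step 43. [r1c4∈{7}] r1c4 is down to just 7 ⇒ r1c4=7.

Answer: 1 2 6 7 9 4 8 5 3 / 8 7 5 1 2 3 6 9 4 / 9 4 3 6 5 8 1 7 2 / 6 5 2 3 1 9 7 4 8 / 3 8 1 5 4 7 9 2 6 / 4 9 7 2 8 6 3 1 5 / 2 6 4 9 3 1 5 8 7 / 7 1 8 4 6 5 2 3 9 / 5 3 9 8 7 2 4 6 1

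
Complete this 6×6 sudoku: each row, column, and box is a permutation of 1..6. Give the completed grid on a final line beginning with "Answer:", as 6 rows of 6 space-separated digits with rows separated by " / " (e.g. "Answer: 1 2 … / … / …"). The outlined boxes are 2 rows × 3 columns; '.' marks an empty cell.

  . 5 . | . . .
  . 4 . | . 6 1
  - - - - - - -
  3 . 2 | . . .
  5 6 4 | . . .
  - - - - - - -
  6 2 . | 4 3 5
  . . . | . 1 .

Step 1. [r2c3∈{3}] r2c3 has the single candidate 3 ⇒ r2c3=3.
Step 2. [r4c4∈{1,2,3}] r4c4 is the only open cell in row 4 admitting 1. So r4c4=1.
Step 3. [r2c1∈{2}] r2c1 is down to just 2. So r2c1=2.
Step 4. [r4c5∈{2}] nothing but 2 survives at r4c5 ⇒ r4c5=2.
Step 5. [r3c5∈{4,5}] 5 has one home in col 5: r3c5. So r3c5=5.
Step 6. [r1c4∈{2,3}] across col 4, 3 lands solely at r1c4. So r1c4=3.
Step 7. [r1c6∈{2,4}] across row 1, 2 lands solely at r1c6 ⇒ r1c6=2.
Step 8. [r3c4∈{6}] r3c4 is down to just 6. So r3c4=6.
Step 9. [r1c1∈{1}] only 1 remains possible at r1c1, so r1c1=1.
Step 10. [r6c4∈{2}] r6c4's peers cover all but 2, so r6c4=2.
Step 11. [r3c2∈{1}] nothing but 1 survives at r3c2 ⇒ r3c2=1.
Step 12. [r5c3∈{1}] r5c3 is down to just 1, so r5c3=1.
Step 13. [r6c3∈{5}] r6c3 has the single candidate 5 ⇒ r6c3=5.
Step 14. [r6c6∈{6}] r6c6's peers cover all but 6, so r6c6=6.
Step 15. [r6c1∈{4}] r6c1's peers cover all but 4 ⇒ r6c1=4.
Step 16. [r1c5∈{4}] r1c5's peers cover all but 4 ⇒ r1c5=4.
Step 17. [r2c4∈{5}] only 5 remains possible at r2c4. So r2c4=5.
Step 18. [r3c6∈{4}] r3c6's peers cover all but 4, so r3c6=4.
Step 19. [r4c6∈{3}] only 3 remains possible at r4c6. So r4c6=3.
Step 20. [r1c3∈{6}] only 6 remains possible at r1c3. So r1c3=6.
Step 21. [r6c2∈{3}] r6c2 has the single candidate 3, so r6c2=3.

Answer: 1 5 6 3 4 2 / 2 4 3 5 6 1 / 3 1 2 6 5 4 / 5 6 4 1 2 3 / 6 2 1 4 3 5 / 4 3 5 2 1 6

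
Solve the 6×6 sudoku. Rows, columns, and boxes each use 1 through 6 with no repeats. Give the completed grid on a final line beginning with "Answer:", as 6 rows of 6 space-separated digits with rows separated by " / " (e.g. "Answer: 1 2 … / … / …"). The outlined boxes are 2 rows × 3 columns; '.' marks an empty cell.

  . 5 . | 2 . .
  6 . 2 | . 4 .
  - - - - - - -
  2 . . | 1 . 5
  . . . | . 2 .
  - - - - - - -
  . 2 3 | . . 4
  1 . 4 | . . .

Step 1. [r6c2∈{6}] r6c2 has the single candidate 6 ⇒ r6c2=6.
Step 2. [r1c3∈{1}] r1c3's peers cover all but 1, so r1c3=1.
Step 3. [r2c2∈{3}] only 3 remains possible at r2c2. So r2c2=3.
Step 4. [r3c5∈{3,6}] in row 3, 3 fits only at r3c5, so r3c5=3.
Step 5. [r4c6∈{6}] nothing but 6 survives at r4c6 ⇒ r4c6=6.
Step 6. [r5c1∈{5}] r5c1's peers cover all but 5. So r5c1=5.
Step 7. [r6c4∈{3,5}] col 4 places 3 nowhere but r6c4. So r6c4=3.
Step 8. [r4c4∈{4}] only 4 remains possible at r4c4 ⇒ r4c4=4.
Step 9. [r5c4∈{6}] r5c4's peers cover all but 6 ⇒ r5c4=6.
Step 10. [r2c4∈{5}] r2c4's peers cover all but 5 ⇒ r2c4=5.
Step 11. [r3c3∈{6}] r3c3 is down to just 6 ⇒ r3c3=6.
Step 12. [r6c6∈{2}] r6c6 is down to just 2, so r6c6=2.
Step 13. [r5c5∈{1}] r5c5 has the single candidate 1 ⇒ r5c5=1.
Step 14. [r1c1∈{4}] r1c1 is down to just 4, so r1c1=4.
Step 15. [r2c6∈{1}] only 1 remains possible at r2c6 ⇒ r2c6=1.
Step 16. [r4c1∈{3}] r4c1 is down to just 3. So r4c1=3.
Step 17. [r6c5∈{5}] nothing but 5 survives at r6c5 ⇒ r6c5=5.
Step 18. [r4c3∈{5}] only 5 remains possible at r4c3, so r4c3=5.
Step 19. [r4c2∈{1}] r4c2 is down to just 1 ⇒ r4c2=1.
Step 20. [r1c5∈{6}] nothing but 6 survives at r1c5. So r1c5=6.
Step 21. [r3c2∈{4}] r3c2 has the single candidate 4 ⇒ r3c2=4.
Step 22. [r1c6∈{3}] r1c6 is down to just 3 ⇒ r1c6=3.

Answer: 4 5 1 2 6 3 / 6 3 2 5 4 1 / 2 4 6 1 3 5 / 3 1 5 4 2 6 / 5 2 3 6 1 4 / 1 6 4 3 5 2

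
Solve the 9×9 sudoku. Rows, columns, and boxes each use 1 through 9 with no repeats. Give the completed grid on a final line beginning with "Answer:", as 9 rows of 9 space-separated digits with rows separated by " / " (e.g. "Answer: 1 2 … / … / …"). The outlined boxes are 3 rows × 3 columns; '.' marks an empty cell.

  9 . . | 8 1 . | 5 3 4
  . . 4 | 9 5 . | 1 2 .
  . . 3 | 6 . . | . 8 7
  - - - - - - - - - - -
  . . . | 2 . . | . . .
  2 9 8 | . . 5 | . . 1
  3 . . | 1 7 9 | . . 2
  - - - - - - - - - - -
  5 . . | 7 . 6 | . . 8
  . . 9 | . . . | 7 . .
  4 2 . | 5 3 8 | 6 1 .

Step 1. [r8c4∈{4}] r8c4 is down to just 4, so r8c4=4.
Step 2. [r7c7∈{2,3,4,9}] col 7 places 2 nowhere but r7c7. So r7c7=2.
Step 3. [r7c8∈{4,9}] row 7 places 4 nowhere but r7c8, so r7c8=4.
Step 4. [r4c8∈{5,6,7,9}] 9 has one home in col 8: r4c8, so r4c8=9.
Step 5. [r7c3∈{1}] nothing but 1 survives at r7c3 ⇒ r7c3=1.
Step 6. [r1c3∈{2,6,7}] r1c3 is the only open cell in col 3 admitting 2. So r1c3=2.
Step 7. [r1c2∈{6,7}] r1c2 is the only open cell in row 1 admitting 6, so r1c2=6.
Step 8. [r8c9∈{3,5}] box 9 places 3 nowhere but r8c9 ⇒ r8c9=3.
Step 9. [r4c9∈{5,6}] in col 9, 5 fits only at r4c9, so r4c9=5.
Step 10. [r4c5∈{4,6,8}] in col 5, 8 fits only at r4c5, so r4c5=8.
Step 11. [r5c5∈{4,6}] 6 has one home in col 5: r5c5. So r5c5=6.
Step 12. [r4c6∈{3,4}] r4c6 is the only open cell in box 5 admitting 4. So r4c6=4.
Step 13. [r3c1∈{1}] r3c1 is down to just 1. So r3c1=1.
Step 14. [r8c5∈{2}] r8c5 has the single candidate 2 ⇒ r8c5=2.
Step 15. [r6c3∈{5,6}] col 3 places 5 nowhere but r6c3, so r6c3=5.
Step 16. [r8c2∈{8}] r8c2's peers cover all but 8 ⇒ r8c2=8.
Step 17. [r2c2∈{7}] only 7 remains possible at r2c2. So r2c2=7.
Step 18. [r5c7∈{3,4}] 4 has one home in row 5: r5c7, so r5c7=4.
Step 19. [r4c1∈{6,7}] in col 1, 7 fits only at r4c1, so r4c1=7.
Step 20. [r7c2∈{3}] r7c2 has the single candidate 3, so r7c2=3.
Step 21. [r3c5∈{4}] nothing but 4 survives at r3c5, so r3c5=4.
Step 22. [r4c7∈{3}] only 3 remains possible at r4c7 ⇒ r4c7=3.
Step 23. [r9c3∈{7}] only 7 remains possible at r9c3, so r9c3=7.
Step 24. [r4c3∈{6}] only 6 remains possible at r4c3, so r4c3=6.
Step 25. [r3c6∈{2}] r3c6 is down to just 2, so r3c6=2.
Step 26. [r6c2∈{4}] only 4 remains possible at r6c2 ⇒ r6c2=4.
Step 27. [r9c9∈{9}] r9c9's peers cover all but 9 ⇒ r9c9=9.
Step 28. [r2c9∈{6}] r2c9's peers cover all but 6, so r2c9=6.
Step 29. [r3c7∈{9}] r3c7's peers cover all but 9 ⇒ r3c7=9.
Step 30. [r5c8∈{7}] only 7 remains possible at r5c8 ⇒ r5c8=7.
Step 31. [r7c5∈{9}] only 9 remains possible at r7c5, so r7c5=9.
Step 32. [r3c2∈{5}] r3c2 is down to just 5. So r3c2=5.
Step 33. [r1c6∈{7}] r1c6's peers cover all but 7 ⇒ r1c6=7.
Step 34. [r6c7∈{8}] r6c7's peers cover all but 8 ⇒ r6c7=8.
Step 35. [r8c8∈{5}] r8c8 has the single candidate 5, so r8c8=5.
Step 36. [r8c1∈{6}] r8c1 is down to just 6. So r8c1=6.
Step 37. [r8c6∈{1}] r8c6 is down to just 1. So r8c6=1.
Step 38. [r4c2∈{1}] only 1 remains possible at r4c2. So r4c2=1.
Step 39. [r2c1∈{8}] r2c1 has the single candidate 8, so r2c1=8.
Step 40. [r2c6∈{3}] r2c6 is down to just 3, so r2c6=3.
Step 41. [r5c4∈{3}] nothing but 3 survives at r5c4. So r5c4=3.
Step 42. [r6c8∈{6}] r6c8's peers cover all but 6, so r6c8=6.

Answer: 9 6 2 8 1 7 5 3 4 / 8 7 4 9 5 3 1 2 6 / 1 5 3 6 4 2 9 8 7 / 7 1 6 2 8 4 3 9 5 / 2 9 8 3 6 5 4 7 1 / 3 4 5 1 7 9 8 6 2 / 5 3 1 7 9 6 2 4 8 / 6 8 9 4 2 1 7 5 3 / 4 2 7 5 3 8 6 1 9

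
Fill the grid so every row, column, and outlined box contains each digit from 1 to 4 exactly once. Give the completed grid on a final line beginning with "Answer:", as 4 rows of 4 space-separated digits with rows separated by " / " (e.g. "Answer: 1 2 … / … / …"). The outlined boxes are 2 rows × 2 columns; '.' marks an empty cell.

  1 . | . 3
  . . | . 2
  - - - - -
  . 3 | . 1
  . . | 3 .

Step 1. [r2c2∈{4}] only 4 remains possible at r2c2 ⇒ r2c2=4.
Step 2. [r4c4∈{4}] r4c4 has the single candidate 4 ⇒ r4c4=4.
Step 3. [r4c1∈{2}] only 2 remains possible at r4c1, so r4c1=2.
Step 4. [r2c3∈{1}] only 1 remains possible at r2c3. So r2c3=1.
Step 5. [r1c3∈{4}] r1c3's peers cover all but 4 ⇒ r1c3=4.
Step 6. [r3c3∈{2}] only 2 remains possible at r3c3, so r3c3=2.
Step 7. [r1c2∈{2}] r1c2 is down to just 2 ⇒ r1c2=2.
Step 8. [r2c1∈{3}] r2c1's peers cover all but 3 ⇒ r2c1=3.
Step 9. [r4c2∈{1}] only 1 remains possible at r4c2, so r4c2=1.
Step 10. [r3c1∈{4}] r3c1 is down to just 4, so r3c1=4.

Answer: 1 2 4 3 / 3 4 1 2 / 4 3 2 1 / 2 1 3 4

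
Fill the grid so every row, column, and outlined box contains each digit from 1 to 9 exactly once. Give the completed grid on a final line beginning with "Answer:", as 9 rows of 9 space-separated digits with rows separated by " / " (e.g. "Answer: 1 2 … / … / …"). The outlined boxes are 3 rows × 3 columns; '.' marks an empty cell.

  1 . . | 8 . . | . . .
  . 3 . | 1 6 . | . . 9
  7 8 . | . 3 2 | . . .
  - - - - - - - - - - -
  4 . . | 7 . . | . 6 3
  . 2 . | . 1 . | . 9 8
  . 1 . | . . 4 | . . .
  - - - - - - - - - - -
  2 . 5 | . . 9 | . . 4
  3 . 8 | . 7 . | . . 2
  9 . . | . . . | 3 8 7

Step 1. [r6c9∈{5}] r6c9 is down to just 5 ⇒ r6c9=5.
Step 2. [r1c9∈{6}] nothing but 6 survives at r1c9 ⇒ r1c9=6.
Step 3. [r3c3∈{4,6,9}] across row 3, 6 lands solely at r3c3. So r3c3=6.
Step 4. [r5c6∈{3,5,6}] across col 6, 3 lands solely at r5c6, so r5c6=3.
Step 5. [r2c1∈{5}] nothing but 5 survives at r2c1, so r2c1=5.
Step 6. [r5c4∈{5,6}] across row 5, 5 lands solely at r5c4, so r5c4=5.
Step 7. [r6c4∈{2,6,9}] in box 5, 6 fits only at r6c4. So r6c4=6.
Step 8. [r7c8∈{1}] nothing but 1 survives at r7c8 ⇒ r7c8=1.
Step 9. [r4c3∈{9}] only 9 remains possible at r4c3. So r4c3=9.
Step 10. [r8c8∈{5}] r8c8 has the single candidate 5, so r8c8=5.
Step 11. [r3c8∈{4}] r3c8's peers cover all but 4. So r3c8=4.
Step 12. [r1c5∈{4,5,9}] in box 2, 4 fits only at r1c5 ⇒ r1c5=4.
Step 13. [r1c6∈{5,7}] box 2 places 5 nowhere but r1c6 ⇒ r1c6=5.
Step 14. [r1c3∈{2}] r1c3 is down to just 2 ⇒ r1c3=2.
Step 15. [r1c7∈{7}] r1c7 is down to just 7, so r1c7=7.
Step 16. [r6c7∈{2}] r6c7's peers cover all but 2 ⇒ r6c7=2.
Step 17. [r7c5∈{8}] r7c5 is down to just 8, so r7c5=8.
Step 18. [r9c4∈{2,4}] r9c4 is the only open cell in col 4 admitting 2, so r9c4=2.
Step 19. [r7c7∈{6}] only 6 remains possible at r7c7 ⇒ r7c7=6.
Step 20. [r9c3∈{1,4}] across col 3, 1 lands solely at r9c3, so r9c3=1.
Step 21. [r9c6∈{6}] nothing but 6 survives at r9c6 ⇒ r9c6=6.
Step 22. [r4c7∈{1}] only 1 remains possible at r4c7. So r4c7=1.
Step 23. [r8c2∈{4,6}] in row 8, 6 fits only at r8c2, so r8c2=6.
Step 24. [r6c8∈{7}] nothing but 7 survives at r6c8, so r6c8=7.
Step 25. [r3c4∈{9}] nothing but 9 survives at r3c4, so r3c4=9.
Step 26. [r8c6∈{1}] only 1 remains possible at r8c6 ⇒ r8c6=1.
Step 27. [r1c2∈{9}] nothing but 9 survives at r1c2, so r1c2=9.
Step 28. [r6c5∈{9}] only 9 remains possible at r6c5. So r6c5=9.
Step 29. [r9c2∈{4}] nothing but 4 survives at r9c2, so r9c2=4.
Step 30. [r5c7∈{4}] r5c7 has the single candidate 4. So r5c7=4.
Step 31. [r5c1∈{6}] only 6 remains possible at r5c1, so r5c1=6.
Step 32. [r7c2∈{7}] nothing but 7 survives at r7c2 ⇒ r7c2=7.
Step 33. [r8c7∈{9}] r8c7 is down to just 9, so r8c7=9.
Step 34. [r9c5∈{5}] nothing but 5 survives at r9c5. So r9c5=5.
Step 35. [r4c5∈{2}] r4c5 is down to just 2. So r4c5=2.
Step 36. [r6c3∈{3}] r6c3's peers cover all but 3, so r6c3=3.
Step 37. [r2c3∈{4}] r2c3 is down to just 4. So r2c3=4.
Step 38. [r2c8∈{2}] r2c8 has the single candidate 2. So r2c8=2.
Step 39. [r2c7∈{8}] nothing but 8 survives at r2c7 ⇒ r2c7=8.
Step 40. [r1c8∈{3}] r1c8's peers cover all but 3, so r1c8=3.
Step 41. [r3c7∈{5}] r3c7 is down to just 5 ⇒ r3c7=5.
Step 42. [r7c4∈{3}] r7c4 is down to just 3 ⇒ r7c4=3.
Step 43. [r5c3∈{7}] nothing but 7 survives at r5c3. So r5c3=7.
Step 44. [r2c6∈{7}] r2c6 has the single candidate 7. So r2c6=7.
Step 45. [r8c4∈{4}] r8c4's peers cover all but 4 ⇒ r8c4=4.
Step 46. [r6c1∈{8}] nothing but 8 survives at r6c1. So r6c1=8.
Step 47. [r4c2∈{5}] nothing but 5 survives at r4c2. So r4c2=5.
Step 48. [r3c9∈{1}] r3c9 is down to just 1. So r3c9=1.
Step 49. [r4c6∈{8}] r4c6's peers cover all but 8 ⇒ r4c6=8.

Answer: 1 9 2 8 4 5 7 3 6 / 5 3 4 1 6 7 8 2 9 / 7 8 6 9 3 2 5 4 1 / 4 5 9 7 2 8 1 6 3 / 6 2 7 5 1 3 4 9 8 / 8 1 3 6 9 4 2 7 5 / 2 7 5 3 8 9 6 1 4 / 3 6 8 4 7 1 9 5 2 / 9 4 1 2 5 6 3 8 7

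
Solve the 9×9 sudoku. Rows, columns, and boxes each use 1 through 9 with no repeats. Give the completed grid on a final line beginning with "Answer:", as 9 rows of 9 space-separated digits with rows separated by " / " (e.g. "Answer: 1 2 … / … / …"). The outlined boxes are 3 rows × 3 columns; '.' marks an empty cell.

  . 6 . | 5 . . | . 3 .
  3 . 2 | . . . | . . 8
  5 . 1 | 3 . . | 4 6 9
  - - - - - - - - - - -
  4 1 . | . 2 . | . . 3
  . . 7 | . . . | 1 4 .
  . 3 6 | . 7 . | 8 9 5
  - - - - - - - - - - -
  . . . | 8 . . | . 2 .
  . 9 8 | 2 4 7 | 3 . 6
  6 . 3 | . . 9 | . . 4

Step 1. [r2c4∈{1,4,6,7,9}] col 4 places 7 nowhere but r2c4, so r2c4=7.
Step 2. [r4c6∈{5,6,8}] row 4 places 8 nowhere but r4c6, so r4c6=8.
Step 3. [r9c4∈{1}] nothing but 1 survives at r9c4, so r9c4=1.
Step 4. [r9c5∈{5}] r9c5's peers cover all but 5. So r9c5=5.
Step 5. [r9c7∈{7}] r9c7's peers cover all but 7 ⇒ r9c7=7.
Step 6. [r2c5∈{1,6,9}] in row 2, 9 fits only at r2c5 ⇒ r2c5=9.
Step 7. [r2c6∈{1,4,6}] in row 2, 6 fits only at r2c6. So r2c6=6.
Step 8. [r1c6∈{1,2,4}] across box 2, 4 lands solely at r1c6, so r1c6=4.
Step 9. [r2c8∈{1,5}] across row 2, 1 lands solely at r2c8, so r2c8=1.
Step 10. [r4c3∈{5,9}] across row 4, 5 lands solely at r4c3, so r4c3=5.
Step 11. [r5c1∈{2,8,9}] in box 4, 9 fits only at r5c1. So r5c1=9.
Step 12. [r7c2∈{4,5,7}] r7c2 is the only open cell in col 2 admitting 5, so r7c2=5.
Step 13. [r1c1∈{7,8}] r1c1 is the only open cell in col 1 admitting 8 ⇒ r1c1=8.
Step 14. [r5c4∈{6}] r5c4 is down to just 6 ⇒ r5c4=6.
Step 15. [r5c9∈{2}] only 2 remains possible at r5c9 ⇒ r5c9=2.
Step 16. [r5c5∈{3}] r5c5 has the single candidate 3. So r5c5=3.
Step 17. [r7c9∈{1}] only 1 remains possible at r7c9. So r7c9=1.
Step 18. [r5c6∈{5}] r5c6's peers cover all but 5, so r5c6=5.
Step 19. [r9c8∈{8}] r9c8 has the single candidate 8. So r9c8=8.
Step 20. [r8c1∈{1}] r8c1 has the single candidate 1, so r8c1=1.
Step 21. [r2c7∈{5}] r2c7's peers cover all but 5 ⇒ r2c7=5.
Step 22. [r3c2∈{7}] nothing but 7 survives at r3c2, so r3c2=7.
Step 23. [r7c6∈{3}] r7c6 is down to just 3, so r7c6=3.
Step 24. [r4c7∈{6}] only 6 remains possible at r4c7. So r4c7=6.
Step 25. [r8c8∈{5}] r8c8's peers cover all but 5. So r8c8=5.
Step 26. [r6c4∈{4}] nothing but 4 survives at r6c4 ⇒ r6c4=4.
Step 27. [r1c9∈{7}] r1c9 has the single candidate 7 ⇒ r1c9=7.
Step 28. [r6c1∈{2}] r6c1 has the single candidate 2, so r6c1=2.
Step 29. [r5c2∈{8}] only 8 remains possible at r5c2. So r5c2=8.
Step 30. [r3c5∈{8}] r3c5 has the single candidate 8 ⇒ r3c5=8.
Step 31. [r9c2∈{2}] r9c2 is down to just 2, so r9c2=2.
Step 32. [r7c1∈{7}] r7c1's peers cover all but 7. So r7c1=7.
Step 33. [r7c7∈{9}] r7c7 is down to just 9 ⇒ r7c7=9.
Step 34. [r4c8∈{7}] r4c8 is down to just 7, so r4c8=7.
Step 35. [r2c2∈{4}] r2c2 is down to just 4 ⇒ r2c2=4.
Step 36. [r1c5∈{1}] r1c5's peers cover all but 1. So r1c5=1.
Step 37. [r1c7∈{2}] r1c7's peers cover all but 2, so r1c7=2.
Step 38. [r4c4∈{9}] r4c4's peers cover all but 9 ⇒ r4c4=9.
Step 39. [r6c6∈{1}] only 1 remains possible at r6c6, so r6c6=1.
Step 40. [r7c5∈{6}] nothing but 6 survives at r7c5 ⇒ r7c5=6.
Step 41. [r3c6∈{2}] r3c6 is down to just 2, so r3c6=2.
Step 42. [r7c3∈{4}] r7c3 is down to just 4 ⇒ r7c3=4.
Step 43. [r1c3∈{9}] r1c3 is down to just 9 ⇒ r1c3=9.

Answer: 8 6 9 5 1 4 2 3 7 / 3 4 2 7 9 6 5 1 8 / 5 7 1 3 8 2 4 6 9 / 4 1 5 9 2 8 6 7 3 / 9 8 7 6 3 5 1 4 2 / 2 3 6 4 7 1 8 9 5 / 7 5 4 8 6 3 9 2 1 / 1 9 8 2 4 7 3 5 6 / 6 2 3 1 5 9 7 8 4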